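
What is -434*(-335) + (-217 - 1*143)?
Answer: 145030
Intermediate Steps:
-434*(-335) + (-217 - 1*143) = 145390 + (-217 - 143) = 145390 - 360 = 145030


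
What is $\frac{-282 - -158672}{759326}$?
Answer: $\frac{79195}{379663} \approx 0.20859$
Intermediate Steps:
$\frac{-282 - -158672}{759326} = \left(-282 + 158672\right) \frac{1}{759326} = 158390 \cdot \frac{1}{759326} = \frac{79195}{379663}$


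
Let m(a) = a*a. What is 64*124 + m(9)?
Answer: 8017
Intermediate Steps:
m(a) = a²
64*124 + m(9) = 64*124 + 9² = 7936 + 81 = 8017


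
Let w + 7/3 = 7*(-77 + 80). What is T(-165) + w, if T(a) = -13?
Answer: 17/3 ≈ 5.6667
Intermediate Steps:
w = 56/3 (w = -7/3 + 7*(-77 + 80) = -7/3 + 7*3 = -7/3 + 21 = 56/3 ≈ 18.667)
T(-165) + w = -13 + 56/3 = 17/3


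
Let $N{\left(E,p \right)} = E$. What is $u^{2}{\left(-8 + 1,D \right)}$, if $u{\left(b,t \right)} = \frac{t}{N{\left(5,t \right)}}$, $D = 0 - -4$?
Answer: $\frac{16}{25} \approx 0.64$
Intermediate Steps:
$D = 4$ ($D = 0 + 4 = 4$)
$u{\left(b,t \right)} = \frac{t}{5}$
$u^{2}{\left(-8 + 1,D \right)} = \left(\frac{1}{5} \cdot 4\right)^{2} = \left(\frac{4}{5}\right)^{2} = \frac{16}{25}$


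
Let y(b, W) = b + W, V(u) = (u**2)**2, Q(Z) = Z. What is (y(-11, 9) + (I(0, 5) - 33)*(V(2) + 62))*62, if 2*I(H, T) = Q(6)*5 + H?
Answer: -87172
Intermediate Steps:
V(u) = u**4
I(H, T) = 15 + H/2 (I(H, T) = (6*5 + H)/2 = (30 + H)/2 = 15 + H/2)
y(b, W) = W + b
(y(-11, 9) + (I(0, 5) - 33)*(V(2) + 62))*62 = ((9 - 11) + ((15 + (1/2)*0) - 33)*(2**4 + 62))*62 = (-2 + ((15 + 0) - 33)*(16 + 62))*62 = (-2 + (15 - 33)*78)*62 = (-2 - 18*78)*62 = (-2 - 1404)*62 = -1406*62 = -87172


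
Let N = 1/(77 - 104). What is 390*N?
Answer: -130/9 ≈ -14.444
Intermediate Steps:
N = -1/27 (N = 1/(-27) = -1/27 ≈ -0.037037)
390*N = 390*(-1/27) = -130/9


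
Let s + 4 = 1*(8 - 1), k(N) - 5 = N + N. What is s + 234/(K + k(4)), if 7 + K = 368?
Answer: 678/187 ≈ 3.6257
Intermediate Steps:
K = 361 (K = -7 + 368 = 361)
k(N) = 5 + 2*N (k(N) = 5 + (N + N) = 5 + 2*N)
s = 3 (s = -4 + 1*(8 - 1) = -4 + 1*7 = -4 + 7 = 3)
s + 234/(K + k(4)) = 3 + 234/(361 + (5 + 2*4)) = 3 + 234/(361 + (5 + 8)) = 3 + 234/(361 + 13) = 3 + 234/374 = 3 + (1/374)*234 = 3 + 117/187 = 678/187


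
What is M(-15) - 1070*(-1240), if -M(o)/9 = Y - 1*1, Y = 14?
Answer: 1326683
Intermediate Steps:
M(o) = -117 (M(o) = -9*(14 - 1*1) = -9*(14 - 1) = -9*13 = -117)
M(-15) - 1070*(-1240) = -117 - 1070*(-1240) = -117 + 1326800 = 1326683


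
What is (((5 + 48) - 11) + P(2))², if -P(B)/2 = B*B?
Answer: 1156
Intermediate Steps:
P(B) = -2*B² (P(B) = -2*B*B = -2*B²)
(((5 + 48) - 11) + P(2))² = (((5 + 48) - 11) - 2*2²)² = ((53 - 11) - 2*4)² = (42 - 8)² = 34² = 1156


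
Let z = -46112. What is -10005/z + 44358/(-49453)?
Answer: -1550658831/2280376736 ≈ -0.68000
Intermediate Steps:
-10005/z + 44358/(-49453) = -10005/(-46112) + 44358/(-49453) = -10005*(-1/46112) + 44358*(-1/49453) = 10005/46112 - 44358/49453 = -1550658831/2280376736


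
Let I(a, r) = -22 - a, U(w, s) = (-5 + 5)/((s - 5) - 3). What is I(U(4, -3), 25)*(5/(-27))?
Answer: 110/27 ≈ 4.0741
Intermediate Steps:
U(w, s) = 0 (U(w, s) = 0/((-5 + s) - 3) = 0/(-8 + s) = 0)
I(U(4, -3), 25)*(5/(-27)) = (-22 - 1*0)*(5/(-27)) = (-22 + 0)*(5*(-1/27)) = -22*(-5/27) = 110/27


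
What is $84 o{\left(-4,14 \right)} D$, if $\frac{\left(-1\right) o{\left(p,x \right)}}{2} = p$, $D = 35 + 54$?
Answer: $59808$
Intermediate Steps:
$D = 89$
$o{\left(p,x \right)} = - 2 p$
$84 o{\left(-4,14 \right)} D = 84 \left(\left(-2\right) \left(-4\right)\right) 89 = 84 \cdot 8 \cdot 89 = 672 \cdot 89 = 59808$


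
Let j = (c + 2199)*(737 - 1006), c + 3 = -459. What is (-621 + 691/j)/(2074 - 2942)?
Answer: 72541201/101393901 ≈ 0.71544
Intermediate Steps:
c = -462 (c = -3 - 459 = -462)
j = -467253 (j = (-462 + 2199)*(737 - 1006) = 1737*(-269) = -467253)
(-621 + 691/j)/(2074 - 2942) = (-621 + 691/(-467253))/(2074 - 2942) = (-621 + 691*(-1/467253))/(-868) = (-621 - 691/467253)*(-1/868) = -290164804/467253*(-1/868) = 72541201/101393901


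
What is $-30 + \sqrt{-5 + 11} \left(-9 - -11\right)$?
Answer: $-30 + 2 \sqrt{6} \approx -25.101$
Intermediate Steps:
$-30 + \sqrt{-5 + 11} \left(-9 - -11\right) = -30 + \sqrt{6} \left(-9 + 11\right) = -30 + \sqrt{6} \cdot 2 = -30 + 2 \sqrt{6}$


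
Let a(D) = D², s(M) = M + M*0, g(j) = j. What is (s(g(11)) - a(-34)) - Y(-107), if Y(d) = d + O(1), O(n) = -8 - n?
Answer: -1029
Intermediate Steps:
s(M) = M (s(M) = M + 0 = M)
Y(d) = -9 + d (Y(d) = d + (-8 - 1*1) = d + (-8 - 1) = d - 9 = -9 + d)
(s(g(11)) - a(-34)) - Y(-107) = (11 - 1*(-34)²) - (-9 - 107) = (11 - 1*1156) - 1*(-116) = (11 - 1156) + 116 = -1145 + 116 = -1029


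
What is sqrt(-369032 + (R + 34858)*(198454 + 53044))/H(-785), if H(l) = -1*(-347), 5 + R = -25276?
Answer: sqrt(2408227314)/347 ≈ 141.42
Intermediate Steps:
R = -25281 (R = -5 - 25276 = -25281)
H(l) = 347
sqrt(-369032 + (R + 34858)*(198454 + 53044))/H(-785) = sqrt(-369032 + (-25281 + 34858)*(198454 + 53044))/347 = sqrt(-369032 + 9577*251498)*(1/347) = sqrt(-369032 + 2408596346)*(1/347) = sqrt(2408227314)*(1/347) = sqrt(2408227314)/347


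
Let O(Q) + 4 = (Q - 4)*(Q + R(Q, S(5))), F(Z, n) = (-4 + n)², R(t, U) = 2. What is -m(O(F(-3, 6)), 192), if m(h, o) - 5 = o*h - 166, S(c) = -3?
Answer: 929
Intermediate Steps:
O(Q) = -4 + (-4 + Q)*(2 + Q) (O(Q) = -4 + (Q - 4)*(Q + 2) = -4 + (-4 + Q)*(2 + Q))
m(h, o) = -161 + h*o (m(h, o) = 5 + (o*h - 166) = 5 + (h*o - 166) = 5 + (-166 + h*o) = -161 + h*o)
-m(O(F(-3, 6)), 192) = -(-161 + (-12 + ((-4 + 6)²)² - 2*(-4 + 6)²)*192) = -(-161 + (-12 + (2²)² - 2*2²)*192) = -(-161 + (-12 + 4² - 2*4)*192) = -(-161 + (-12 + 16 - 8)*192) = -(-161 - 4*192) = -(-161 - 768) = -1*(-929) = 929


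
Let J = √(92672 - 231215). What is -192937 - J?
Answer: -192937 - I*√138543 ≈ -1.9294e+5 - 372.21*I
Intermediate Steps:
J = I*√138543 (J = √(-138543) = I*√138543 ≈ 372.21*I)
-192937 - J = -192937 - I*√138543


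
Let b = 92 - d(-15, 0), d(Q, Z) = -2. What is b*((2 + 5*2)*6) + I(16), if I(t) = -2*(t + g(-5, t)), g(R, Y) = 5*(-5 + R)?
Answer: 6836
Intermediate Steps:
g(R, Y) = -25 + 5*R
I(t) = 100 - 2*t (I(t) = -2*(t + (-25 + 5*(-5))) = -2*(t + (-25 - 25)) = -2*(t - 50) = -2*(-50 + t) = 100 - 2*t)
b = 94 (b = 92 - 1*(-2) = 92 + 2 = 94)
b*((2 + 5*2)*6) + I(16) = 94*((2 + 5*2)*6) + (100 - 2*16) = 94*((2 + 10)*6) + (100 - 32) = 94*(12*6) + 68 = 94*72 + 68 = 6768 + 68 = 6836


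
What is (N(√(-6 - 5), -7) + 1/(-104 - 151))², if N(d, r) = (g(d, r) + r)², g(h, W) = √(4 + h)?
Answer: (1 - 255*(7 - √(4 + I*√11))²)²/65025 ≈ 471.48 - 345.11*I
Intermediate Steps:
N(d, r) = (r + √(4 + d))² (N(d, r) = (√(4 + d) + r)² = (r + √(4 + d))²)
(N(√(-6 - 5), -7) + 1/(-104 - 151))² = ((-7 + √(4 + √(-6 - 5)))² + 1/(-104 - 151))² = ((-7 + √(4 + √(-11)))² + 1/(-255))² = ((-7 + √(4 + I*√11))² - 1/255)² = (-1/255 + (-7 + √(4 + I*√11))²)²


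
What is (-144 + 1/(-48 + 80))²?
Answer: 21224449/1024 ≈ 20727.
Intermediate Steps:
(-144 + 1/(-48 + 80))² = (-144 + 1/32)² = (-4607/32)² = 21224449/1024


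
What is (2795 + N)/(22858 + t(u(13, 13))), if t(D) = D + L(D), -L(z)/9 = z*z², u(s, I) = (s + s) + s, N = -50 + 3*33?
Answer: -1422/255487 ≈ -0.0055658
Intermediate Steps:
N = 49 (N = -50 + 99 = 49)
u(s, I) = 3*s (u(s, I) = 2*s + s = 3*s)
L(z) = -9*z³ (L(z) = -9*z*z² = -9*z³)
t(D) = D - 9*D³
(2795 + N)/(22858 + t(u(13, 13))) = (2795 + 49)/(22858 + (3*13 - 9*(3*13)³)) = 2844/(22858 + (39 - 9*39³)) = 2844/(22858 + (39 - 9*59319)) = 2844/(22858 + (39 - 533871)) = 2844/(22858 - 533832) = 2844/(-510974) = 2844*(-1/510974) = -1422/255487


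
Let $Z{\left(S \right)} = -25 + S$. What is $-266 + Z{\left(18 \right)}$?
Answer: $-273$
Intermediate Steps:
$-266 + Z{\left(18 \right)} = -266 + \left(-25 + 18\right) = -266 - 7 = -273$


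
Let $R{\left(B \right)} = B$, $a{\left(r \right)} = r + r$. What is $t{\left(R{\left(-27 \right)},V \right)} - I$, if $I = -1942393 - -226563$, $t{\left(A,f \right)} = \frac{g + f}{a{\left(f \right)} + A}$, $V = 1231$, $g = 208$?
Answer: $\frac{4178047489}{2435} \approx 1.7158 \cdot 10^{6}$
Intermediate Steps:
$a{\left(r \right)} = 2 r$
$t{\left(A,f \right)} = \frac{208 + f}{A + 2 f}$ ($t{\left(A,f \right)} = \frac{208 + f}{2 f + A} = \frac{208 + f}{A + 2 f}$)
$I = -1715830$ ($I = -1942393 + 226563 = -1715830$)
$t{\left(R{\left(-27 \right)},V \right)} - I = \frac{208 + 1231}{-27 + 2 \cdot 1231} - -1715830 = \frac{1}{-27 + 2462} \cdot 1439 + 1715830 = \frac{1}{2435} \cdot 1439 + 1715830 = \frac{1439}{2435} + 1715830 = \frac{4178047489}{2435}$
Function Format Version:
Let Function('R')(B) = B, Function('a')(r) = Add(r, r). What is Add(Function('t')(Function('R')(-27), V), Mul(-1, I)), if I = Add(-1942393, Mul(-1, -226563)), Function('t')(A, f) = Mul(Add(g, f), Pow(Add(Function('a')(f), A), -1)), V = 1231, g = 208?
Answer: Rational(4178047489, 2435) ≈ 1.7158e+6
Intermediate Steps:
Function('a')(r) = Mul(2, r)
Function('t')(A, f) = Mul(Pow(Add(A, Mul(2, f)), -1), Add(208, f)) (Function('t')(A, f) = Mul(Add(208, f), Pow(Add(Mul(2, f), A), -1)) = Mul(Add(208, f), Pow(Add(A, Mul(2, f)), -1)) = Mul(Pow(Add(A, Mul(2, f)), -1), Add(208, f)))
I = -1715830 (I = Add(-1942393, 226563) = -1715830)
Add(Function('t')(Function('R')(-27), V), Mul(-1, I)) = Add(Mul(Pow(Add(-27, Mul(2, 1231)), -1), Add(208, 1231)), Mul(-1, -1715830)) = Add(Mul(Pow(Add(-27, 2462), -1), 1439), 1715830) = Add(Mul(Pow(2435, -1), 1439), 1715830) = Add(Mul(Rational(1, 2435), 1439), 1715830) = Add(Rational(1439, 2435), 1715830) = Rational(4178047489, 2435)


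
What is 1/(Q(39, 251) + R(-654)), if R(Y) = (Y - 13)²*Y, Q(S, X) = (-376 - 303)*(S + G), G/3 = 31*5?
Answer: -1/291299622 ≈ -3.4329e-9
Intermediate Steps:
G = 465 (G = 3*(31*5) = 3*155 = 465)
Q(S, X) = -315735 - 679*S (Q(S, X) = (-376 - 303)*(S + 465) = -679*(465 + S) = -315735 - 679*S)
R(Y) = Y*(-13 + Y)² (R(Y) = (-13 + Y)²*Y = Y*(-13 + Y)²)
1/(Q(39, 251) + R(-654)) = 1/((-315735 - 679*39) - 654*(-13 - 654)²) = 1/((-315735 - 26481) - 654*(-667)²) = 1/(-342216 - 654*444889) = 1/(-342216 - 290957406) = 1/(-291299622) = -1/291299622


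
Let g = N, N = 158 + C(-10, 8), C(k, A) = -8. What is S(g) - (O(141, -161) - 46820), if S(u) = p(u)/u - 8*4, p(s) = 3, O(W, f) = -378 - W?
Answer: 2365351/50 ≈ 47307.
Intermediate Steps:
N = 150 (N = 158 - 8 = 150)
g = 150
S(u) = -32 + 3/u (S(u) = 3/u - 8*4 = 3/u - 32 = -32 + 3/u)
S(g) - (O(141, -161) - 46820) = (-32 + 3/150) - ((-378 - 1*141) - 46820) = (-32 + 3*(1/150)) - ((-378 - 141) - 46820) = (-32 + 1/50) - (-519 - 46820) = -1599/50 - 1*(-47339) = -1599/50 + 47339 = 2365351/50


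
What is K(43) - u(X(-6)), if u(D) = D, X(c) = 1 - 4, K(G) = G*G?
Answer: 1852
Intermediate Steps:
K(G) = G²
X(c) = -3
K(43) - u(X(-6)) = 43² - 1*(-3) = 1849 + 3 = 1852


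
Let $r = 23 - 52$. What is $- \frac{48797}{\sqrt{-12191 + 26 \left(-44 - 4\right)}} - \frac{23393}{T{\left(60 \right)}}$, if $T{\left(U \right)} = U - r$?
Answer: $- \frac{23393}{89} + \frac{48797 i \sqrt{13439}}{13439} \approx -262.84 + 420.93 i$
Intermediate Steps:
$r = -29$ ($r = 23 - 52 = -29$)
$T{\left(U \right)} = 29 + U$ ($T{\left(U \right)} = U - -29 = U + 29 = 29 + U$)
$- \frac{48797}{\sqrt{-12191 + 26 \left(-44 - 4\right)}} - \frac{23393}{T{\left(60 \right)}} = - \frac{48797}{\sqrt{-12191 + 26 \left(-44 - 4\right)}} - \frac{23393}{29 + 60} = - \frac{48797}{\sqrt{-12191 + 26 \left(-48\right)}} - \frac{23393}{89} = - \frac{48797}{\sqrt{-12191 - 1248}} - \frac{23393}{89} = - \frac{48797}{\sqrt{-13439}} - \frac{23393}{89} = - \frac{48797}{i \sqrt{13439}} - \frac{23393}{89} = - 48797 \left(- \frac{i \sqrt{13439}}{13439}\right) - \frac{23393}{89} = \frac{48797 i \sqrt{13439}}{13439} - \frac{23393}{89} = - \frac{23393}{89} + \frac{48797 i \sqrt{13439}}{13439}$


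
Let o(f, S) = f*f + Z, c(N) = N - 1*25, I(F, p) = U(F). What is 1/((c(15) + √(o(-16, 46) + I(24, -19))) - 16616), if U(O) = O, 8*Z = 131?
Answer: -133008/2211388637 - 2*√4742/2211388637 ≈ -6.0209e-5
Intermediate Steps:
Z = 131/8 (Z = (⅛)*131 = 131/8 ≈ 16.375)
I(F, p) = F
c(N) = -25 + N (c(N) = N - 25 = -25 + N)
o(f, S) = 131/8 + f² (o(f, S) = f*f + 131/8 = f² + 131/8 = 131/8 + f²)
1/((c(15) + √(o(-16, 46) + I(24, -19))) - 16616) = 1/(((-25 + 15) + √((131/8 + (-16)²) + 24)) - 16616) = 1/((-10 + √((131/8 + 256) + 24)) - 16616) = 1/((-10 + √(2179/8 + 24)) - 16616) = 1/((-10 + √(2371/8)) - 16616) = 1/((-10 + √4742/4) - 16616) = 1/(-16626 + √4742/4)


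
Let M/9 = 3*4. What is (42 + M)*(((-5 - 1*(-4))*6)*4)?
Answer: -3600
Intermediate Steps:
M = 108 (M = 9*(3*4) = 9*12 = 108)
(42 + M)*(((-5 - 1*(-4))*6)*4) = (42 + 108)*(((-5 - 1*(-4))*6)*4) = 150*(((-5 + 4)*6)*4) = 150*(-1*6*4) = 150*(-6*4) = 150*(-24) = -3600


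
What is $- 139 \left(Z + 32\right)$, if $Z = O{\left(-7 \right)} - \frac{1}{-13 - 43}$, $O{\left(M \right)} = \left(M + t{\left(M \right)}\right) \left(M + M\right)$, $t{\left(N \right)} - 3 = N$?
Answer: $- \frac{1447963}{56} \approx -25856.0$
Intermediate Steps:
$t{\left(N \right)} = 3 + N$
$O{\left(M \right)} = 2 M \left(3 + 2 M\right)$ ($O{\left(M \right)} = \left(M + \left(3 + M\right)\right) \left(M + M\right) = \left(3 + 2 M\right) 2 M = 2 M \left(3 + 2 M\right)$)
$Z = \frac{8625}{56}$ ($Z = 2 \left(-7\right) \left(3 + 2 \left(-7\right)\right) - \frac{1}{-13 - 43} = 2 \left(-7\right) \left(3 - 14\right) - \frac{1}{-56} = 2 \left(-7\right) \left(-11\right) - - \frac{1}{56} = 154 + \frac{1}{56} = \frac{8625}{56} \approx 154.02$)
$- 139 \left(Z + 32\right) = - 139 \left(\frac{8625}{56} + 32\right) = \left(-139\right) \frac{10417}{56} = - \frac{1447963}{56}$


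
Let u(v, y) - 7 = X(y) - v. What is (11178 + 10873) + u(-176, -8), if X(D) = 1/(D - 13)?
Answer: 466913/21 ≈ 22234.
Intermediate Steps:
X(D) = 1/(-13 + D)
u(v, y) = 7 + 1/(-13 + y) - v (u(v, y) = 7 + (1/(-13 + y) - v) = 7 + 1/(-13 + y) - v)
(11178 + 10873) + u(-176, -8) = (11178 + 10873) + (1 + (-13 - 8)*(7 - 1*(-176)))/(-13 - 8) = 22051 + (1 - 21*(7 + 176))/(-21) = 22051 - (1 - 21*183)/21 = 22051 - (1 - 3843)/21 = 22051 - 1/21*(-3842) = 22051 + 3842/21 = 466913/21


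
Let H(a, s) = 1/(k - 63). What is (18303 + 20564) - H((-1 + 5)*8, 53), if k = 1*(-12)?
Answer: 2915026/75 ≈ 38867.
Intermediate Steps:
k = -12
H(a, s) = -1/75 (H(a, s) = 1/(-12 - 63) = 1/(-75) = -1/75)
(18303 + 20564) - H((-1 + 5)*8, 53) = (18303 + 20564) - 1*(-1/75) = 38867 + 1/75 = 2915026/75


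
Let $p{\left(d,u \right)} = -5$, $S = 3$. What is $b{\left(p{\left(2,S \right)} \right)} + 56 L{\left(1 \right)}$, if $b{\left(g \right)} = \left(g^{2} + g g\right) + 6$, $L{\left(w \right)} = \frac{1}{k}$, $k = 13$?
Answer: $\frac{784}{13} \approx 60.308$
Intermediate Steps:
$L{\left(w \right)} = \frac{1}{13}$
$b{\left(g \right)} = 6 + 2 g^{2}$ ($b{\left(g \right)} = \left(g^{2} + g^{2}\right) + 6 = 2 g^{2} + 6 = 6 + 2 g^{2}$)
$b{\left(p{\left(2,S \right)} \right)} + 56 L{\left(1 \right)} = \left(6 + 2 \left(-5\right)^{2}\right) + 56 \cdot \frac{1}{13} = \left(6 + 2 \cdot 25\right) + \frac{56}{13} = \left(6 + 50\right) + \frac{56}{13} = 56 + \frac{56}{13} = \frac{784}{13}$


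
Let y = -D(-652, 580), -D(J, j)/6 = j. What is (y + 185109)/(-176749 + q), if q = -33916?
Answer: -188589/210665 ≈ -0.89521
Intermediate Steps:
D(J, j) = -6*j
y = 3480 (y = -(-6)*580 = -1*(-3480) = 3480)
(y + 185109)/(-176749 + q) = (3480 + 185109)/(-176749 - 33916) = 188589/(-210665) = 188589*(-1/210665) = -188589/210665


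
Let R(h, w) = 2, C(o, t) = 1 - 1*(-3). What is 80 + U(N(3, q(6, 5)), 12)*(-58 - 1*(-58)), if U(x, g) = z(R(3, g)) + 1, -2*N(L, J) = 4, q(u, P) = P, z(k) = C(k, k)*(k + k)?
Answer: 80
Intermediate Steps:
C(o, t) = 4 (C(o, t) = 1 + 3 = 4)
z(k) = 8*k (z(k) = 4*(k + k) = 4*(2*k) = 8*k)
N(L, J) = -2 (N(L, J) = -1/2*4 = -2)
U(x, g) = 17 (U(x, g) = 8*2 + 1 = 16 + 1 = 17)
80 + U(N(3, q(6, 5)), 12)*(-58 - 1*(-58)) = 80 + 17*(-58 - 1*(-58)) = 80 + 17*(-58 + 58) = 80 + 17*0 = 80 + 0 = 80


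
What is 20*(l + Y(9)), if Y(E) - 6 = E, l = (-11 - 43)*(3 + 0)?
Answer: -2940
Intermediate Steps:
l = -162 (l = -54*3 = -162)
Y(E) = 6 + E
20*(l + Y(9)) = 20*(-162 + (6 + 9)) = 20*(-162 + 15) = 20*(-147) = -2940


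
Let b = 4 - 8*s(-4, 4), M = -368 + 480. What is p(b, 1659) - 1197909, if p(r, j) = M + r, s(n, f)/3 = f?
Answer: -1197889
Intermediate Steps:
s(n, f) = 3*f
M = 112
b = -92 (b = 4 - 24*4 = 4 - 8*12 = 4 - 96 = -92)
p(r, j) = 112 + r
p(b, 1659) - 1197909 = (112 - 92) - 1197909 = 20 - 1197909 = -1197889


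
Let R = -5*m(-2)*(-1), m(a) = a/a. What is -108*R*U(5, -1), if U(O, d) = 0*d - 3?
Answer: 1620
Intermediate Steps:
m(a) = 1
R = 5 (R = -5*1*(-1) = -5*(-1) = -1*(-5) = 5)
U(O, d) = -3 (U(O, d) = 0 - 3 = -3)
-108*R*U(5, -1) = -540*(-3) = -108*(-15) = 1620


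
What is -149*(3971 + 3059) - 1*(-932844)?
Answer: -114626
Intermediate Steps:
-149*(3971 + 3059) - 1*(-932844) = -149*7030 + 932844 = -1047470 + 932844 = -114626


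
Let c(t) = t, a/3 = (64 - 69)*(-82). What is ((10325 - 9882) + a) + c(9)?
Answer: 1682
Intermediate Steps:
a = 1230 (a = 3*((64 - 69)*(-82)) = 3*(-5*(-82)) = 3*410 = 1230)
((10325 - 9882) + a) + c(9) = ((10325 - 9882) + 1230) + 9 = (443 + 1230) + 9 = 1673 + 9 = 1682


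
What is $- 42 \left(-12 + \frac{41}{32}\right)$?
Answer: $\frac{7203}{16} \approx 450.19$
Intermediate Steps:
$- 42 \left(-12 + \frac{41}{32}\right) = \left(-42\right) \left(- \frac{343}{32}\right) = \frac{7203}{16}$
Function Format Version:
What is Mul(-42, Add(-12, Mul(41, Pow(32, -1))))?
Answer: Rational(7203, 16) ≈ 450.19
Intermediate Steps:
Mul(-42, Add(-12, Mul(41, Pow(32, -1)))) = Mul(-42, Add(-12, Mul(41, Rational(1, 32)))) = Mul(-42, Add(-12, Rational(41, 32))) = Mul(-42, Rational(-343, 32)) = Rational(7203, 16)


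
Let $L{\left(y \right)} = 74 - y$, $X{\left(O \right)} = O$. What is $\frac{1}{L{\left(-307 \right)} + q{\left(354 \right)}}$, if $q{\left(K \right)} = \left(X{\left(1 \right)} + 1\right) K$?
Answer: $\frac{1}{1089} \approx 0.00091827$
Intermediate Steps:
$q{\left(K \right)} = 2 K$ ($q{\left(K \right)} = \left(1 + 1\right) K = 2 K$)
$\frac{1}{L{\left(-307 \right)} + q{\left(354 \right)}} = \frac{1}{\left(74 - -307\right) + 2 \cdot 354} = \frac{1}{\left(74 + 307\right) + 708} = \frac{1}{381 + 708} = \frac{1}{1089}$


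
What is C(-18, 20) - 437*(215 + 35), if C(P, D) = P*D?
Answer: -109610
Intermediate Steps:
C(P, D) = D*P
C(-18, 20) - 437*(215 + 35) = 20*(-18) - 437*(215 + 35) = -360 - 437*250 = -360 - 109250 = -109610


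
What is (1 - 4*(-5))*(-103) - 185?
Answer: -2348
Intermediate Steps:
(1 - 4*(-5))*(-103) - 185 = (1 + 20)*(-103) - 185 = 21*(-103) - 185 = -2163 - 185 = -2348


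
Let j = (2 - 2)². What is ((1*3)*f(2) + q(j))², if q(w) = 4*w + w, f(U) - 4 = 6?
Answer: 900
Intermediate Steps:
f(U) = 10 (f(U) = 4 + 6 = 10)
j = 0 (j = 0² = 0)
q(w) = 5*w
((1*3)*f(2) + q(j))² = ((1*3)*10 + 5*0)² = (3*10 + 0)² = (30 + 0)² = 30² = 900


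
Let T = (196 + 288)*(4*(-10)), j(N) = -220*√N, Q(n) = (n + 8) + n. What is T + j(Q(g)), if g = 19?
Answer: -19360 - 220*√46 ≈ -20852.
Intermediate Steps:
Q(n) = 8 + 2*n (Q(n) = (8 + n) + n = 8 + 2*n)
T = -19360 (T = 484*(-40) = -19360)
T + j(Q(g)) = -19360 - 220*√(8 + 2*19) = -19360 - 220*√(8 + 38) = -19360 - 220*√46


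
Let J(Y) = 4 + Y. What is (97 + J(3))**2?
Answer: 10816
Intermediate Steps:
(97 + J(3))**2 = (97 + (4 + 3))**2 = (97 + 7)**2 = 104**2 = 10816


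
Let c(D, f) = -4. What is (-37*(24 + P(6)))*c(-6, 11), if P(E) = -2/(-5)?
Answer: 18056/5 ≈ 3611.2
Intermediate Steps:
P(E) = 2/5 (P(E) = -2*(-1/5) = 2/5)
(-37*(24 + P(6)))*c(-6, 11) = -37*(24 + 2/5)*(-4) = -37*122/5*(-4) = -4514/5*(-4) = 18056/5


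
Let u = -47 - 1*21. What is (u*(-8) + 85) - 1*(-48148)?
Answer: 48777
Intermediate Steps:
u = -68 (u = -47 - 21 = -68)
(u*(-8) + 85) - 1*(-48148) = (-68*(-8) + 85) - 1*(-48148) = (544 + 85) + 48148 = 629 + 48148 = 48777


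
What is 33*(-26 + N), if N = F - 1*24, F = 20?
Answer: -990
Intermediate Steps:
N = -4 (N = 20 - 1*24 = 20 - 24 = -4)
33*(-26 + N) = 33*(-26 - 4) = 33*(-30) = -990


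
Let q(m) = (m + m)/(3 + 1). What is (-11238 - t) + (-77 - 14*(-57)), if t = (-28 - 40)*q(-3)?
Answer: -10619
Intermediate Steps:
q(m) = m/2 (q(m) = (2*m)/4 = (2*m)*(¼) = m/2)
t = 102 (t = (-28 - 40)*((½)*(-3)) = -68*(-3/2) = 102)
(-11238 - t) + (-77 - 14*(-57)) = (-11238 - 1*102) + (-77 - 14*(-57)) = (-11238 - 102) + (-77 + 798) = -11340 + 721 = -10619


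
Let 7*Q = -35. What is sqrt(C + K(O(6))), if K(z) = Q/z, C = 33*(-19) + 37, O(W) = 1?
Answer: I*sqrt(595) ≈ 24.393*I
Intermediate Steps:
Q = -5 (Q = (1/7)*(-35) = -5)
C = -590 (C = -627 + 37 = -590)
K(z) = -5/z
sqrt(C + K(O(6))) = sqrt(-590 - 5/1) = sqrt(-590 - 5*1) = sqrt(-590 - 5) = sqrt(-595) = I*sqrt(595)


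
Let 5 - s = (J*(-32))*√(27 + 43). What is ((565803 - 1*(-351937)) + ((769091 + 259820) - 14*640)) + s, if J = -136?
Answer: 1937696 - 4352*√70 ≈ 1.9013e+6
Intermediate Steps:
s = 5 - 4352*√70 (s = 5 - (-136*(-32))*√(27 + 43) = 5 - 4352*√70 ≈ -36406.)
((565803 - 1*(-351937)) + ((769091 + 259820) - 14*640)) + s = ((565803 - 1*(-351937)) + ((769091 + 259820) - 14*640)) + (5 - 4352*√70) = ((565803 + 351937) + (1028911 - 8960)) + (5 - 4352*√70) = (917740 + 1019951) + (5 - 4352*√70) = 1937691 + (5 - 4352*√70) = 1937696 - 4352*√70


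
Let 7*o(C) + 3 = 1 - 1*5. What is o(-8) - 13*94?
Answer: -1223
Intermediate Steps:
o(C) = -1 (o(C) = -3/7 + (1 - 1*5)/7 = -3/7 + (1 - 5)/7 = -3/7 + (⅐)*(-4) = -3/7 - 4/7 = -1)
o(-8) - 13*94 = -1 - 13*94 = -1 - 1222 = -1223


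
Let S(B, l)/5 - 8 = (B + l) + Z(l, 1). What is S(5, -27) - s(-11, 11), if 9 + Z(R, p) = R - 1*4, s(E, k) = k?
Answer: -281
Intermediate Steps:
Z(R, p) = -13 + R (Z(R, p) = -9 + (R - 1*4) = -9 + (R - 4) = -9 + (-4 + R) = -13 + R)
S(B, l) = -25 + 5*B + 10*l (S(B, l) = 40 + 5*((B + l) + (-13 + l)) = 40 + 5*(-13 + B + 2*l) = 40 + (-65 + 5*B + 10*l) = -25 + 5*B + 10*l)
S(5, -27) - s(-11, 11) = (-25 + 5*5 + 10*(-27)) - 1*11 = (-25 + 25 - 270) - 11 = -270 - 11 = -281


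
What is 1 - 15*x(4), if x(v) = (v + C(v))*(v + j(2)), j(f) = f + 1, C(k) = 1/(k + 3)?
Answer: -434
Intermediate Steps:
C(k) = 1/(3 + k)
j(f) = 1 + f
x(v) = (3 + v)*(v + 1/(3 + v)) (x(v) = (v + 1/(3 + v))*(v + (1 + 2)) = (v + 1/(3 + v))*(v + 3) = (v + 1/(3 + v))*(3 + v) = (3 + v)*(v + 1/(3 + v)))
1 - 15*x(4) = 1 - 15*(1 + 4² + 3*4) = 1 - 15*(1 + 16 + 12) = 1 - 15*29 = 1 - 435 = -434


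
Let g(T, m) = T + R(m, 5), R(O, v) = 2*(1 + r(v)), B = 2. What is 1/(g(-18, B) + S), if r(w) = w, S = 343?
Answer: 1/337 ≈ 0.0029674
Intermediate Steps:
R(O, v) = 2 + 2*v (R(O, v) = 2*(1 + v) = 2 + 2*v)
g(T, m) = 12 + T (g(T, m) = T + (2 + 2*5) = T + (2 + 10) = T + 12 = 12 + T)
1/(g(-18, B) + S) = 1/((12 - 18) + 343) = 1/(-6 + 343) = 1/337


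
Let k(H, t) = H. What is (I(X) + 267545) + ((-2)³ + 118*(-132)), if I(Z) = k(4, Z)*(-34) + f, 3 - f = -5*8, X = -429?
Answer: 251868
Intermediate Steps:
f = 43 (f = 3 - (-5)*8 = 3 - 1*(-40) = 3 + 40 = 43)
I(Z) = -93 (I(Z) = 4*(-34) + 43 = -136 + 43 = -93)
(I(X) + 267545) + ((-2)³ + 118*(-132)) = (-93 + 267545) + ((-2)³ + 118*(-132)) = 267452 + (-8 - 15576) = 267452 - 15584 = 251868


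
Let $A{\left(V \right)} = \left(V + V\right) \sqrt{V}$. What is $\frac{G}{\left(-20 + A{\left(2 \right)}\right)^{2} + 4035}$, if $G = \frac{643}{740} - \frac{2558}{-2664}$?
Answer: $\frac{9069499}{22092206790} + \frac{97456 \sqrt{2}}{6627662037} \approx 0.00043132$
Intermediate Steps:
$A{\left(V \right)} = 2 V^{\frac{3}{2}}$ ($A{\left(V \right)} = 2 V \sqrt{V} = 2 V^{\frac{3}{2}}$)
$G = \frac{6091}{3330}$ ($G = 643 \cdot \frac{1}{740} - - \frac{1279}{1332} = \frac{643}{740} + \frac{1279}{1332} = \frac{6091}{3330} \approx 1.8291$)
$\frac{G}{\left(-20 + A{\left(2 \right)}\right)^{2} + 4035} = \frac{6091}{3330 \left(\left(-20 + 2 \cdot 2^{\frac{3}{2}}\right)^{2} + 4035\right)} = \frac{6091}{3330 \left(\left(-20 + 2 \cdot 2 \sqrt{2}\right)^{2} + 4035\right)} = \frac{6091}{3330 \left(\left(-20 + 4 \sqrt{2}\right)^{2} + 4035\right)} = \frac{6091}{3330 \left(4035 + \left(-20 + 4 \sqrt{2}\right)^{2}\right)}$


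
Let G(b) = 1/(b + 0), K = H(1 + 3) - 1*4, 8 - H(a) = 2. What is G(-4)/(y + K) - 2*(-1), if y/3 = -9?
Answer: 201/100 ≈ 2.0100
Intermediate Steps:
y = -27 (y = 3*(-9) = -27)
H(a) = 6 (H(a) = 8 - 1*2 = 8 - 2 = 6)
K = 2 (K = 6 - 1*4 = 6 - 4 = 2)
G(b) = 1/b
G(-4)/(y + K) - 2*(-1) = 1/((-27 + 2)*(-4)) - 2*(-1) = -1/4/(-25) + 2 = -1/25*(-1/4) + 2 = 1/100 + 2 = 201/100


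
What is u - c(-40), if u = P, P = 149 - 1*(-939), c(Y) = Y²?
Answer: -512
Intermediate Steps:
P = 1088 (P = 149 + 939 = 1088)
u = 1088
u - c(-40) = 1088 - 1*(-40)² = 1088 - 1*1600 = 1088 - 1600 = -512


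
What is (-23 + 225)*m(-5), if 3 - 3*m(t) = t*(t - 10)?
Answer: -4848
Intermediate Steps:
m(t) = 1 - t*(-10 + t)/3 (m(t) = 1 - t*(t - 10)/3 = 1 - t*(-10 + t)/3)
(-23 + 225)*m(-5) = (-23 + 225)*(1 - 1/3*(-5)**2 + (10/3)*(-5)) = 202*(1 - 1/3*25 - 50/3) = 202*(1 - 25/3 - 50/3) = 202*(-24) = -4848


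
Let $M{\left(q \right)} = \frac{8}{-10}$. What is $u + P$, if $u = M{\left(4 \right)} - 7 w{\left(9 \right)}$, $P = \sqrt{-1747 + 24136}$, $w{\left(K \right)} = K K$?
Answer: $- \frac{2839}{5} + \sqrt{22389} \approx -418.17$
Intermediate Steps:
$w{\left(K \right)} = K^{2}$
$M{\left(q \right)} = - \frac{4}{5}$ ($M{\left(q \right)} = 8 \left(- \frac{1}{10}\right) = - \frac{4}{5}$)
$P = \sqrt{22389} \approx 149.63$
$u = - \frac{2839}{5}$ ($u = - \frac{4}{5} - 7 \cdot 9^{2} = - \frac{4}{5} - 567 = - \frac{2839}{5} \approx -567.8$)
$u + P = - \frac{2839}{5} + \sqrt{22389}$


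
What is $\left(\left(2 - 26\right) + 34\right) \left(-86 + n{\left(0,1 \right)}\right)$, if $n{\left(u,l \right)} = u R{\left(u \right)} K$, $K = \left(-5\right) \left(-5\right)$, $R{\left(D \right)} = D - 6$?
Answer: $-860$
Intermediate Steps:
$R{\left(D \right)} = -6 + D$ ($R{\left(D \right)} = D - 6 = -6 + D$)
$K = 25$
$n{\left(u,l \right)} = 25 u \left(-6 + u\right)$ ($n{\left(u,l \right)} = u \left(-6 + u\right) 25 = 25 u \left(-6 + u\right)$)
$\left(\left(2 - 26\right) + 34\right) \left(-86 + n{\left(0,1 \right)}\right) = \left(\left(2 - 26\right) + 34\right) \left(-86 + 25 \cdot 0 \left(-6 + 0\right)\right) = \left(-24 + 34\right) \left(-86 + 25 \cdot 0 \left(-6\right)\right) = 10 \left(-86 + 0\right) = 10 \left(-86\right) = -860$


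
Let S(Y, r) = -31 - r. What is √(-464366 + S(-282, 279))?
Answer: 2*I*√116169 ≈ 681.67*I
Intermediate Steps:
√(-464366 + S(-282, 279)) = √(-464366 + (-31 - 1*279)) = √(-464366 + (-31 - 279)) = √(-464366 - 310) = √(-464676) = 2*I*√116169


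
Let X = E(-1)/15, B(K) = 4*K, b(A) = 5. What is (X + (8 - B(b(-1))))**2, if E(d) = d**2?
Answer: 32041/225 ≈ 142.40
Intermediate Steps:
X = 1/15 (X = (-1)**2/15 = 1*(1/15) = 1/15 ≈ 0.066667)
(X + (8 - B(b(-1))))**2 = (1/15 + (8 - 4*5))**2 = (1/15 + (8 - 1*20))**2 = (1/15 + (8 - 20))**2 = (1/15 - 12)**2 = (-179/15)**2 = 32041/225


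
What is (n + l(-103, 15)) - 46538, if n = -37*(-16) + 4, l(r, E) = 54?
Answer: -45888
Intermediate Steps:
n = 596 (n = 592 + 4 = 596)
(n + l(-103, 15)) - 46538 = (596 + 54) - 46538 = 650 - 46538 = -45888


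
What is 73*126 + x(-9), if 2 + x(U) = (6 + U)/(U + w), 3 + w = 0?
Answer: 36785/4 ≈ 9196.3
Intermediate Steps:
w = -3 (w = -3 + 0 = -3)
x(U) = -2 + (6 + U)/(-3 + U) (x(U) = -2 + (6 + U)/(U - 3) = -2 + (6 + U)/(-3 + U))
73*126 + x(-9) = 73*126 + (12 - 1*(-9))/(-3 - 9) = 9198 + (12 + 9)/(-12) = 9198 - 1/12*21 = 9198 - 7/4 = 36785/4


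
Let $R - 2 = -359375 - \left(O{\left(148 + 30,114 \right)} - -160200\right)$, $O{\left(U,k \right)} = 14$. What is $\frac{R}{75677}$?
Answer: $- \frac{519587}{75677} \approx -6.8659$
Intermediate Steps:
$R = -519587$ ($R = 2 - \left(359389 + 160200\right) = 2 - 519589 = -519587$)
$\frac{R}{75677} = - \frac{519587}{75677}$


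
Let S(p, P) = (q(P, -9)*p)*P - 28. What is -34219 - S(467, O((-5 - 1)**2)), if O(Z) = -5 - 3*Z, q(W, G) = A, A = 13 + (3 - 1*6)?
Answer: 493519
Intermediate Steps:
A = 10 (A = 13 + (3 - 6) = 13 - 3 = 10)
q(W, G) = 10
S(p, P) = -28 + 10*P*p (S(p, P) = (10*p)*P - 28 = 10*P*p - 28 = -28 + 10*P*p)
-34219 - S(467, O((-5 - 1)**2)) = -34219 - (-28 + 10*(-5 - 3*(-5 - 1)**2)*467) = -34219 - (-28 + 10*(-5 - 3*(-6)**2)*467) = -34219 - (-28 + 10*(-5 - 3*36)*467) = -34219 - (-28 + 10*(-5 - 108)*467) = -34219 - (-28 + 10*(-113)*467) = -34219 - (-28 - 527710) = -34219 - 1*(-527738) = -34219 + 527738 = 493519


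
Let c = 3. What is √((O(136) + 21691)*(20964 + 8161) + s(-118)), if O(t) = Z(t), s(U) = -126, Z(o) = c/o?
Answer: √2921216122126/68 ≈ 25135.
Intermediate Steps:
Z(o) = 3/o
O(t) = 3/t
√((O(136) + 21691)*(20964 + 8161) + s(-118)) = √((3/136 + 21691)*(20964 + 8161) - 126) = √((3*(1/136) + 21691)*29125 - 126) = √((3/136 + 21691)*29125 - 126) = √((2949979/136)*29125 - 126) = √(85918138375/136 - 126) = √(85918121239/136) = √2921216122126/68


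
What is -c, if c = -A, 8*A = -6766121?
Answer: -6766121/8 ≈ -8.4577e+5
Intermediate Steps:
A = -6766121/8 (A = (⅛)*(-6766121) = -6766121/8 ≈ -8.4577e+5)
c = 6766121/8 (c = -1*(-6766121/8) = 6766121/8 ≈ 8.4577e+5)
-c = -1*6766121/8 = -6766121/8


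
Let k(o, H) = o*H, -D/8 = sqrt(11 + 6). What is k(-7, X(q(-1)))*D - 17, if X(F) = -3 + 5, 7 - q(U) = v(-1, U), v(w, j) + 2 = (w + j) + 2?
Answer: -17 + 112*sqrt(17) ≈ 444.79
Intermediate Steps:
v(w, j) = j + w (v(w, j) = -2 + ((w + j) + 2) = -2 + ((j + w) + 2) = -2 + (2 + j + w) = j + w)
q(U) = 8 - U (q(U) = 7 - (U - 1) = 7 - (-1 + U) = 7 + (1 - U) = 8 - U)
D = -8*sqrt(17) (D = -8*sqrt(11 + 6) = -8*sqrt(17) ≈ -32.985)
X(F) = 2
k(o, H) = H*o
k(-7, X(q(-1)))*D - 17 = (2*(-7))*(-8*sqrt(17)) - 17 = -(-112)*sqrt(17) - 17 = 112*sqrt(17) - 17 = -17 + 112*sqrt(17)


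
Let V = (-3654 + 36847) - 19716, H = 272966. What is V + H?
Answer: 286443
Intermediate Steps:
V = 13477 (V = 33193 - 19716 = 13477)
V + H = 13477 + 272966 = 286443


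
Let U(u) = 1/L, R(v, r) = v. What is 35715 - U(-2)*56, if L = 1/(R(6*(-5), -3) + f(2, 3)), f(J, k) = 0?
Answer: 37395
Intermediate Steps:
L = -1/30 (L = 1/(6*(-5) + 0) = 1/(-30 + 0) = 1/(-30) = -1/30 ≈ -0.033333)
U(u) = -30 (U(u) = 1/(-1/30) = -30)
35715 - U(-2)*56 = 35715 - (-30)*56 = 35715 - 1*(-1680) = 35715 + 1680 = 37395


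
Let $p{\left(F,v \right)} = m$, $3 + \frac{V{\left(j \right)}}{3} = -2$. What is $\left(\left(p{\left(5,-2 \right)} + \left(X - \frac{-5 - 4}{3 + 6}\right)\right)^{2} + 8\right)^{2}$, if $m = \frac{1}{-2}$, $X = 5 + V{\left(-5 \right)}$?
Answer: $\frac{154449}{16} \approx 9653.1$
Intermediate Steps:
$V{\left(j \right)} = -15$ ($V{\left(j \right)} = -9 + 3 \left(-2\right) = -9 - 6 = -15$)
$X = -10$ ($X = 5 - 15 = -10$)
$m = - \frac{1}{2} \approx -0.5$
$p{\left(F,v \right)} = - \frac{1}{2}$
$\left(\left(p{\left(5,-2 \right)} + \left(X - \frac{-5 - 4}{3 + 6}\right)\right)^{2} + 8\right)^{2} = \left(\left(- \frac{1}{2} - \left(10 + \frac{-5 - 4}{3 + 6}\right)\right)^{2} + 8\right)^{2} = \left(\left(- \frac{1}{2} - \left(10 - \frac{9}{9}\right)\right)^{2} + 8\right)^{2} = \left(\left(- \frac{1}{2} - \left(10 - 1\right)\right)^{2} + 8\right)^{2} = \left(\left(- \frac{1}{2} - 9\right)^{2} + 8\right)^{2} = \left(\left(- \frac{19}{2}\right)^{2} + 8\right)^{2} = \left(\frac{361}{4} + 8\right)^{2} = \left(\frac{393}{4}\right)^{2} = \frac{154449}{16}$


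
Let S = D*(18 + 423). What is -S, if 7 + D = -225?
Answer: 102312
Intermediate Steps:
D = -232 (D = -7 - 225 = -232)
S = -102312 (S = -232*(18 + 423) = -232*441 = -102312)
-S = -1*(-102312) = 102312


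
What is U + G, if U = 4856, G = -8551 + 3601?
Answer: -94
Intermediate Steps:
G = -4950
U + G = 4856 - 4950 = -94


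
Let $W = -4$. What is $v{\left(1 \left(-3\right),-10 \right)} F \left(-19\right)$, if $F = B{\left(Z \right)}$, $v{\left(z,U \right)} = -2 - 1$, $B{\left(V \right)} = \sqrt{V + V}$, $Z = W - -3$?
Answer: $57 i \sqrt{2} \approx 80.61 i$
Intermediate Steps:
$Z = -1$ ($Z = -4 - -3 = -4 + 3 = -1$)
$B{\left(V \right)} = \sqrt{2} \sqrt{V}$ ($B{\left(V \right)} = \sqrt{2 V} = \sqrt{2} \sqrt{V}$)
$v{\left(z,U \right)} = -3$ ($v{\left(z,U \right)} = -2 - 1 = -3$)
$F = i \sqrt{2}$ ($F = \sqrt{2} \sqrt{-1} = \sqrt{2} i = i \sqrt{2} \approx 1.4142 i$)
$v{\left(1 \left(-3\right),-10 \right)} F \left(-19\right) = - 3 i \sqrt{2} \left(-19\right) = 57 i \sqrt{2}$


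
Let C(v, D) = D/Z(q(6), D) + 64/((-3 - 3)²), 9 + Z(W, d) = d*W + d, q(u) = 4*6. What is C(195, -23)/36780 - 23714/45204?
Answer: -381988024343/728220166560 ≈ -0.52455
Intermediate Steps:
q(u) = 24
Z(W, d) = -9 + d + W*d (Z(W, d) = -9 + (d*W + d) = -9 + (W*d + d) = -9 + (d + W*d) = -9 + d + W*d)
C(v, D) = 16/9 + D/(-9 + 25*D) (C(v, D) = D/(-9 + D + 24*D) + 64/((-3 - 3)²) = D/(-9 + 25*D) + 64/((-6)²) = D/(-9 + 25*D) + 64/36 = D/(-9 + 25*D) + 64*(1/36) = D/(-9 + 25*D) + 16/9 = 16/9 + D/(-9 + 25*D))
C(195, -23)/36780 - 23714/45204 = ((-144 + 409*(-23))/(9*(-9 + 25*(-23))))/36780 - 23714/45204 = ((-144 - 9407)/(9*(-9 - 575)))*(1/36780) - 23714*1/45204 = ((⅑)*(-9551)/(-584))*(1/36780) - 11857/22602 = ((⅑)*(-1/584)*(-9551))*(1/36780) - 11857/22602 = (9551/5256)*(1/36780) - 11857/22602 = 9551/193315680 - 11857/22602 = -381988024343/728220166560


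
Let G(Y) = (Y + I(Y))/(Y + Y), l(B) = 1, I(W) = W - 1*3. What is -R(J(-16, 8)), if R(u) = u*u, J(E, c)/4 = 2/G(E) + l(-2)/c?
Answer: -299209/4900 ≈ -61.063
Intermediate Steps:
I(W) = -3 + W (I(W) = W - 3 = -3 + W)
G(Y) = (-3 + 2*Y)/(2*Y) (G(Y) = (Y + (-3 + Y))/(Y + Y) = (-3 + 2*Y)/((2*Y)) = (-3 + 2*Y)*(1/(2*Y)) = (-3 + 2*Y)/(2*Y))
J(E, c) = 4/c + 8*E/(-3/2 + E) (J(E, c) = 4*(2/(((-3/2 + E)/E)) + 1/c) = 4*(2*(E/(-3/2 + E)) + 1/c) = 4*(2*E/(-3/2 + E) + 1/c) = 4*(1/c + 2*E/(-3/2 + E)) = 4/c + 8*E/(-3/2 + E))
R(u) = u²
-R(J(-16, 8)) = -(4*(-3 + 2*(-16) + 4*(-16)*8)/(8*(-3 + 2*(-16))))² = -(4*(⅛)*(-3 - 32 - 512)/(-3 - 32))² = -(4*(⅛)*(-547)/(-35))² = -(4*(⅛)*(-1/35)*(-547))² = -(547/70)² = -1*299209/4900 = -299209/4900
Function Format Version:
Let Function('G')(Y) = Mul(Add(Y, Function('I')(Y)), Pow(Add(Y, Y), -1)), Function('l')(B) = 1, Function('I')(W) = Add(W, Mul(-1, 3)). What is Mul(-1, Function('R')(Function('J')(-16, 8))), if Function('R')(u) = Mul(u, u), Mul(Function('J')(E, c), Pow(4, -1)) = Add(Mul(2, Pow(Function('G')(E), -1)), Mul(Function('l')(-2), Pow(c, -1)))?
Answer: Rational(-299209, 4900) ≈ -61.063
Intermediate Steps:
Function('I')(W) = Add(-3, W) (Function('I')(W) = Add(W, -3) = Add(-3, W))
Function('G')(Y) = Mul(Rational(1, 2), Pow(Y, -1), Add(-3, Mul(2, Y))) (Function('G')(Y) = Mul(Add(Y, Add(-3, Y)), Pow(Add(Y, Y), -1)) = Mul(Add(-3, Mul(2, Y)), Pow(Mul(2, Y), -1)) = Mul(Add(-3, Mul(2, Y)), Mul(Rational(1, 2), Pow(Y, -1))) = Mul(Rational(1, 2), Pow(Y, -1), Add(-3, Mul(2, Y))))
Function('J')(E, c) = Add(Mul(4, Pow(c, -1)), Mul(8, E, Pow(Add(Rational(-3, 2), E), -1))) (Function('J')(E, c) = Mul(4, Add(Mul(2, Pow(Mul(Pow(E, -1), Add(Rational(-3, 2), E)), -1)), Mul(1, Pow(c, -1)))) = Mul(4, Add(Mul(2, Mul(E, Pow(Add(Rational(-3, 2), E), -1))), Pow(c, -1))) = Mul(4, Add(Mul(2, E, Pow(Add(Rational(-3, 2), E), -1)), Pow(c, -1))) = Mul(4, Add(Pow(c, -1), Mul(2, E, Pow(Add(Rational(-3, 2), E), -1)))) = Add(Mul(4, Pow(c, -1)), Mul(8, E, Pow(Add(Rational(-3, 2), E), -1))))
Function('R')(u) = Pow(u, 2)
Mul(-1, Function('R')(Function('J')(-16, 8))) = Mul(-1, Pow(Mul(4, Pow(8, -1), Pow(Add(-3, Mul(2, -16)), -1), Add(-3, Mul(2, -16), Mul(4, -16, 8))), 2)) = Mul(-1, Pow(Mul(4, Rational(1, 8), Pow(Add(-3, -32), -1), Add(-3, -32, -512)), 2)) = Mul(-1, Pow(Mul(4, Rational(1, 8), Pow(-35, -1), -547), 2)) = Mul(-1, Pow(Mul(4, Rational(1, 8), Rational(-1, 35), -547), 2)) = Mul(-1, Pow(Rational(547, 70), 2)) = Mul(-1, Rational(299209, 4900)) = Rational(-299209, 4900)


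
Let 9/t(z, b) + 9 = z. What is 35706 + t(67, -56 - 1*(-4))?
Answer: 2070957/58 ≈ 35706.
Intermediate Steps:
t(z, b) = 9/(-9 + z)
35706 + t(67, -56 - 1*(-4)) = 35706 + 9/(-9 + 67) = 35706 + 9/58 = 2070957/58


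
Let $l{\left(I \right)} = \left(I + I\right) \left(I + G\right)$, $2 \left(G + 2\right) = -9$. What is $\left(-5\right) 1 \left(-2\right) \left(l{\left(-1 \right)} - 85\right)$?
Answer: $-700$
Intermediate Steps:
$G = - \frac{13}{2}$ ($G = -2 + \frac{1}{2} \left(-9\right) = -2 - \frac{9}{2} = - \frac{13}{2} \approx -6.5$)
$l{\left(I \right)} = 2 I \left(- \frac{13}{2} + I\right)$ ($l{\left(I \right)} = \left(I + I\right) \left(I - \frac{13}{2}\right) = 2 I \left(- \frac{13}{2} + I\right)$)
$\left(-5\right) 1 \left(-2\right) \left(l{\left(-1 \right)} - 85\right) = \left(-5\right) 1 \left(-2\right) \left(- (-13 + 2 \left(-1\right)) - 85\right) = \left(-5\right) \left(-2\right) \left(- (-13 - 2) - 85\right) = 10 \left(\left(-1\right) \left(-15\right) - 85\right) = 10 \left(15 - 85\right) = 10 \left(-70\right) = -700$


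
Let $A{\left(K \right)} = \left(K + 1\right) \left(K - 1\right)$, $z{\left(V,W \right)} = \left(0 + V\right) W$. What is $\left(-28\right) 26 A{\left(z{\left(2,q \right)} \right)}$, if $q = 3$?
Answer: $-25480$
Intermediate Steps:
$z{\left(V,W \right)} = V W$
$A{\left(K \right)} = \left(1 + K\right) \left(-1 + K\right)$
$\left(-28\right) 26 A{\left(z{\left(2,q \right)} \right)} = \left(-28\right) 26 \left(-1 + \left(2 \cdot 3\right)^{2}\right) = - 728 \left(-1 + 6^{2}\right) = - 728 \left(-1 + 36\right) = \left(-728\right) 35 = -25480$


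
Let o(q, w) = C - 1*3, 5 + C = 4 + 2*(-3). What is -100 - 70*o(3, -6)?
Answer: 600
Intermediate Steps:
C = -7 (C = -5 + (4 + 2*(-3)) = -5 + (4 - 6) = -5 - 2 = -7)
o(q, w) = -10 (o(q, w) = -7 - 1*3 = -7 - 3 = -10)
-100 - 70*o(3, -6) = -100 - 70*(-10) = -100 + 700 = 600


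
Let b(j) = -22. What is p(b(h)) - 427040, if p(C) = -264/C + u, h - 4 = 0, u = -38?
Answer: -427066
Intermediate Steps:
h = 4 (h = 4 + 0 = 4)
p(C) = -38 - 264/C (p(C) = -264/C - 38 = -38 - 264/C)
p(b(h)) - 427040 = (-38 - 264/(-22)) - 427040 = (-38 - 264*(-1/22)) - 427040 = (-38 + 12) - 427040 = -26 - 427040 = -427066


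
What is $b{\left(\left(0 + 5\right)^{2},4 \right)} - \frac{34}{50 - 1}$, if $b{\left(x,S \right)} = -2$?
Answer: $- \frac{132}{49} \approx -2.6939$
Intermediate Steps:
$b{\left(\left(0 + 5\right)^{2},4 \right)} - \frac{34}{50 - 1} = -2 - \frac{34}{50 - 1} = -2 - \frac{34}{49} = - \frac{132}{49}$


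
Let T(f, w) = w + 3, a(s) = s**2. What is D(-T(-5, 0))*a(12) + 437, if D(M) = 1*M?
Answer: 5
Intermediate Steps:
T(f, w) = 3 + w
D(M) = M
D(-T(-5, 0))*a(12) + 437 = -(3 + 0)*12**2 + 437 = -1*3*144 + 437 = -3*144 + 437 = -432 + 437 = 5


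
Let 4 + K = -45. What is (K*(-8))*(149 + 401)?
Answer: 215600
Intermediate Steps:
K = -49 (K = -4 - 45 = -49)
(K*(-8))*(149 + 401) = (-49*(-8))*(149 + 401) = 392*550 = 215600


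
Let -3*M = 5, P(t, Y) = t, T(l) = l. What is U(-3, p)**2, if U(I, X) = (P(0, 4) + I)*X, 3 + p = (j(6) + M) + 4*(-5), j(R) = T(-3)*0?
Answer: 5476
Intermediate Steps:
M = -5/3 (M = -1/3*5 = -5/3 ≈ -1.6667)
j(R) = 0 (j(R) = -3*0 = 0)
p = -74/3 (p = -3 + ((0 - 5/3) + 4*(-5)) = -3 + (-5/3 - 20) = -3 - 65/3 = -74/3 ≈ -24.667)
U(I, X) = I*X (U(I, X) = (0 + I)*X = I*X)
U(-3, p)**2 = (-3*(-74/3))**2 = 74**2 = 5476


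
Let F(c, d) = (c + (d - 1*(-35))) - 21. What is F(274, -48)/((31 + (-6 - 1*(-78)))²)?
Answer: 240/10609 ≈ 0.022622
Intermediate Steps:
F(c, d) = 14 + c + d (F(c, d) = (c + (d + 35)) - 21 = (c + (35 + d)) - 21 = (35 + c + d) - 21 = 14 + c + d)
F(274, -48)/((31 + (-6 - 1*(-78)))²) = (14 + 274 - 48)/((31 + (-6 - 1*(-78)))²) = 240/((31 + (-6 + 78))²) = 240/((31 + 72)²) = 240/(103²) = 240/10609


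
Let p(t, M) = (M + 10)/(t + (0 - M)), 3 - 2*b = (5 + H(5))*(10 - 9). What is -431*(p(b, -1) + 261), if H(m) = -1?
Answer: -120249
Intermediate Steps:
b = -1/2 (b = 3/2 - (5 - 1)*(10 - 9)/2 = 3/2 - 2 = -1/2 ≈ -0.50000)
p(t, M) = (10 + M)/(t - M)
-431*(p(b, -1) + 261) = -431*((10 - 1)/(-1/2 - 1*(-1)) + 261) = -431*(9/(-1/2 + 1) + 261) = -431*(9/(1/2) + 261) = -431*(2*9 + 261) = -431*(18 + 261) = -431*279 = -120249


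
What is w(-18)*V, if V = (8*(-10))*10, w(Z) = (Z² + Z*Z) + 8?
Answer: -524800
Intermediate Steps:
w(Z) = 8 + 2*Z² (w(Z) = (Z² + Z²) + 8 = 2*Z² + 8 = 8 + 2*Z²)
V = -800 (V = -80*10 = -800)
w(-18)*V = (8 + 2*(-18)²)*(-800) = (8 + 2*324)*(-800) = (8 + 648)*(-800) = 656*(-800) = -524800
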